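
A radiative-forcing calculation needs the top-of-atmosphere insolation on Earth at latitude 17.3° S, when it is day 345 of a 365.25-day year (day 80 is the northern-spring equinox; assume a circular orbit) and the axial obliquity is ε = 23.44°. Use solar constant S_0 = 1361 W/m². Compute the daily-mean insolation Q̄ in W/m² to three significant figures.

Solar longitude: L_s = 360° × (345 − 80)/365.25 = 261.191°.
sin δ = sin 23.44° × sin 261.191° = -0.39310, so δ = -23.147°.
cos h₀ = −tan(-17.3°) tan(-23.147°) = -0.1332, h₀ = 1.7043 rad.
Bracket: h₀ sin ϕ sin δ + cos ϕ cos δ sin h₀ = 1.7043×-0.29737×-0.39310 + 0.95476×0.91950×0.99110 = 0.199226 + 0.870088 = 1.069314.
Q̄ = (S_0/π) × [bracket] = (1361/π) × 1.069314 = 463.2 W/m².

Q̄ ≈ 463 W/m²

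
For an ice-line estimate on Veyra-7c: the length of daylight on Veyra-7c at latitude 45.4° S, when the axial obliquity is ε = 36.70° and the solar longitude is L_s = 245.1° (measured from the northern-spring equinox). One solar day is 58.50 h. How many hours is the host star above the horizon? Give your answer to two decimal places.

42.53 h

Solar declination: sin δ = sin ε · sin L_s = sin 36.70° × sin 245.1° = -0.54207, so δ = -32.825°.
cos h₀ = −tan ϕ · tan δ = −tan(-45.4°) × tan(-32.825°) = -0.6541, so h₀ = 2.2838 rad = 130.85°.
Daylight = 2h₀/(2π) × 58.50 h = (2.2838/π) × 58.50 = 42.53 h.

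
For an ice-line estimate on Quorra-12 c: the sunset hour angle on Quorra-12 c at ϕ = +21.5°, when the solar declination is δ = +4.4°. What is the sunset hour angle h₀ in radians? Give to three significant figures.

h₀ = 1.60 rad

cos h₀ = −tan ϕ · tan δ = −tan(+21.5°) × tan(+4.400°) = -0.0303, so h₀ = 1.6011 rad = 91.74°.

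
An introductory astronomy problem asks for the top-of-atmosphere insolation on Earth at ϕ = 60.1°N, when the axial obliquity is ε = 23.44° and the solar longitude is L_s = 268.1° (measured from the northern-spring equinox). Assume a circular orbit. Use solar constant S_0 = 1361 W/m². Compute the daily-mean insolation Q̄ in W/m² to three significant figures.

Solar declination: sin δ = sin ε · sin L_s = sin 23.44° × sin 268.1° = -0.39757, so δ = -23.426°.
cos h₀ = −tan(+60.1°) tan(-23.426°) = 0.7535, h₀ = 0.7174 rad.
Bracket: h₀ sin ϕ sin δ + cos ϕ cos δ sin h₀ = 0.7174×0.86690×-0.39757 + 0.49849×0.91757×0.65744 = -0.247254 + 0.300713 = 0.053459.
Q̄ = (S_0/π) × [bracket] = (1361/π) × 0.053459 = 23.16 W/m².

Q̄ ≈ 23.2 W/m²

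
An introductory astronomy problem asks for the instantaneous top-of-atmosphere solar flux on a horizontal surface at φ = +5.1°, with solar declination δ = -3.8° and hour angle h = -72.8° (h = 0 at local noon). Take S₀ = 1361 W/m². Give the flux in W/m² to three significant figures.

392 W/m²

cos θ_z = sin φ sin δ + cos φ cos δ cos h = -0.005891 + 0.293890 = 0.287999.
Flux = S₀ · cos θ_z = 1361 × 0.287999 = 392.0 W/m².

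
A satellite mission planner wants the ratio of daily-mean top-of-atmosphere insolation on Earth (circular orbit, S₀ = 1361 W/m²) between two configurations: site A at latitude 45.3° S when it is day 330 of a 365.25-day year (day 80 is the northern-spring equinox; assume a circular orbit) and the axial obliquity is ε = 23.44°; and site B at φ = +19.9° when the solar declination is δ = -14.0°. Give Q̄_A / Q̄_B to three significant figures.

Q̄_A / Q̄_B ≈ 1.42

— Configuration A (φ=-45.3°):
Solar longitude: λ_s = 360° × (330 − 80)/365.25 = 246.407°.
sin δ = sin 23.44° × sin 246.407° = -0.36454, so δ = -21.379°.
cos H₀ = −tan(-45.3°) tan(-21.379°) = -0.3956, H₀ = 1.9775 rad.
Bracket: H₀ sin φ sin δ + cos φ cos δ sin H₀ = 1.9775×-0.71080×-0.36454 + 0.70339×0.93119×0.91842 = 0.512400 + 0.601556 = 1.113956.
Q̄ = (S₀/π) × [bracket] = (1361/π) × 1.113956 = 482.59 W/m².
— Configuration B (φ=+19.9°):
cos H₀ = −tan(+19.9°) tan(-14.000°) = 0.0903, H₀ = 1.4804 rad.
Bracket: H₀ sin φ sin δ + cos φ cos δ sin H₀ = 1.4804×0.34038×-0.24192 + 0.94029×0.97030×0.99592 = -0.121903 + 0.908641 = 0.786738.
Q̄ = (S₀/π) × [bracket] = (1361/π) × 0.786738 = 340.83 W/m².
Ratio Q̄_A / Q̄_B = 482.59 / 340.83 = 1.416.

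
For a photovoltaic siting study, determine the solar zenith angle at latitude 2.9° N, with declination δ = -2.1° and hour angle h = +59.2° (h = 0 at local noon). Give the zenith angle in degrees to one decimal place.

cos θ_z = sin ϕ sin δ + cos ϕ cos δ cos h = -0.001854 + 0.511044 = 0.509190.
θ_z = arccos(0.509190) = 59.4°.

θ_z = 59.4°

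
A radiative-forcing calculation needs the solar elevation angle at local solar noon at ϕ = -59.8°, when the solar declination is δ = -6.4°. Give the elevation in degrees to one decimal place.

At local noon the hour angle is zero, so the zenith angle equals |ϕ − δ| = |-59.8° − (-6.400°)| = 53.400°.
Elevation = 90° − 53.400° = 36.6°.

36.6°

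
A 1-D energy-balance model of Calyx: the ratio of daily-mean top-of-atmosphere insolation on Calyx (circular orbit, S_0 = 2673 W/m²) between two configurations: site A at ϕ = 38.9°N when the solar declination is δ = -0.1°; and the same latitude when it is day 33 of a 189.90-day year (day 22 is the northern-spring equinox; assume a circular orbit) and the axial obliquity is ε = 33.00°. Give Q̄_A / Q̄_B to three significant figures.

— Configuration A (ϕ=+38.9°):
cos h₀ = −tan(+38.9°) tan(-0.100°) = 0.0014, h₀ = 1.5694 rad.
Bracket: h₀ sin ϕ sin δ + cos ϕ cos δ sin h₀ = 1.5694×0.62796×-0.00175 + 0.77824×1.00000×1.00000 = -0.001725 + 0.778240 = 0.776515.
Q̄ = (S_0/π) × [bracket] = (2673/π) × 0.776515 = 660.69 W/m².
— Configuration B (ϕ=+38.9°):
Solar longitude: L_s = 360° × (33 − 22)/189.90 = 20.853°.
sin δ = sin 33.00° × sin 20.853° = 0.19388, so δ = +11.179°.
cos h₀ = −tan(+38.9°) tan(+11.179°) = -0.1595, h₀ = 1.7309 rad.
Bracket: h₀ sin ϕ sin δ + cos ϕ cos δ sin h₀ = 1.7309×0.62796×0.19388 + 0.77824×0.98103×0.98720 = 0.210735 + 0.753704 = 0.964439.
Q̄ = (S_0/π) × [bracket] = (2673/π) × 0.964439 = 820.59 W/m².
Ratio Q̄_A / Q̄_B = 660.69 / 820.59 = 0.8051.

Q̄_A / Q̄_B ≈ 0.805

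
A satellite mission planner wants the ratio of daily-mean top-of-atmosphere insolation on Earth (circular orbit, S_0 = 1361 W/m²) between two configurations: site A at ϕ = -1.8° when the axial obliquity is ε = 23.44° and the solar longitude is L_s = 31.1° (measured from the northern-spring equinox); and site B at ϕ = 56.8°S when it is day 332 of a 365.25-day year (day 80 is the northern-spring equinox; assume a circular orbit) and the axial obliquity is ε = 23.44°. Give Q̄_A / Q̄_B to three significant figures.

— Configuration A (ϕ=-1.8°):
Solar declination: sin δ = sin ε · sin L_s = sin 23.44° × sin 31.1° = 0.20547, so δ = +11.857°.
cos h₀ = −tan(-1.8°) tan(+11.857°) = 0.0066, h₀ = 1.5642 rad.
Bracket: h₀ sin ϕ sin δ + cos ϕ cos δ sin h₀ = 1.5642×-0.03141×0.20547 + 0.99951×0.97866×0.99998 = -0.010095 + 0.978161 = 0.968066.
Q̄ = (S_0/π) × [bracket] = (1361/π) × 0.968066 = 419.39 W/m².
— Configuration B (ϕ=-56.8°):
Solar longitude: L_s = 360° × (332 − 80)/365.25 = 248.378°.
sin δ = sin 23.44° × sin 248.378° = -0.36980, so δ = -21.703°.
cos h₀ = −tan(-56.8°) tan(-21.703°) = -0.6082, h₀ = 2.2246 rad.
Bracket: h₀ sin ϕ sin δ + cos ϕ cos δ sin h₀ = 2.2246×-0.83676×-0.36980 + 0.54756×0.92911×0.79376 = 0.688367 + 0.403820 = 1.092187.
Q̄ = (S_0/π) × [bracket] = (1361/π) × 1.092187 = 473.16 W/m².
Ratio Q̄_A / Q̄_B = 419.39 / 473.16 = 0.8864.

Q̄_A / Q̄_B ≈ 0.886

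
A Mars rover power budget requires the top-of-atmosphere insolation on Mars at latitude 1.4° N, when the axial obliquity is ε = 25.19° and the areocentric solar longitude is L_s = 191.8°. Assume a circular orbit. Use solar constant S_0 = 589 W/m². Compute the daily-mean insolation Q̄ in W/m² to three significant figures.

Q̄ ≈ 186 W/m²

sin δ = sin 25.19° × sin 191.8° = -0.08704, so δ = -4.993°.
cos h₀ = −tan(+1.4°) tan(-4.993°) = 0.0021, h₀ = 1.5687 rad.
Bracket: h₀ sin ϕ sin δ + cos ϕ cos δ sin h₀ = 1.5687×0.02443×-0.08704 + 0.99970×0.99621×1.00000 = -0.003336 + 0.995911 = 0.992575.
Q̄ = (S_0/π) × [bracket] = (589/π) × 0.992575 = 186.1 W/m².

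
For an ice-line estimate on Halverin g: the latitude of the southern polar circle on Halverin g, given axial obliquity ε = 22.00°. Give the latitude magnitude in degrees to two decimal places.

The polar circle is the lowest latitude that experiences at least one full rotation of continuous darkness at the northern-summer solstice; it lies at |ϕ| = 90° − ε = 90° − 22.00° = 68.00°.

68.00°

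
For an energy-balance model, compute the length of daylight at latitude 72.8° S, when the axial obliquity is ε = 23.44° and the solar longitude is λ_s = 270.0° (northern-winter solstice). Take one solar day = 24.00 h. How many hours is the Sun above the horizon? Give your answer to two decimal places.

24.00 h

Solar declination: sin δ = sin ε · sin λ_s = sin 23.44° × sin 270.0° = -0.39779, so δ = -23.440°.
Sunrise equation: cos H₀ = −tan φ · tan δ = -1.4006 ≤ −1, so the Sun never sets (polar day) and H₀ = π.
Daylight = 2H₀/(2π) × 24.00 h = (3.1416/π) × 24.00 = 24.00 h.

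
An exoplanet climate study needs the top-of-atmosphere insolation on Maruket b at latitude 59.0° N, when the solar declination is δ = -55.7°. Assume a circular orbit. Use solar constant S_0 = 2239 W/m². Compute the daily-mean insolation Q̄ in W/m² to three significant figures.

cos h₀ = −tan(+59.0°) tan(-55.700°) = 2.4397 ≥ 1 ⇒ polar night, h₀ = 0 and Q̄ = 0.

Q̄ ≈ 0.00 W/m²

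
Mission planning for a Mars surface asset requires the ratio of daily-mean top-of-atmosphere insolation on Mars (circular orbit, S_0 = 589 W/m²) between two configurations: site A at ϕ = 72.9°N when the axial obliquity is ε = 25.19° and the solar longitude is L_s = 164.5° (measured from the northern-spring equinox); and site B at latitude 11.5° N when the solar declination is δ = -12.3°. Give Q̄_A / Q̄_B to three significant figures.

Q̄_A / Q̄_B ≈ 0.542

— Configuration A (ϕ=+72.9°):
Solar declination: sin δ = sin ε · sin L_s = sin 25.19° × sin 164.5° = 0.11374, so δ = +6.531°.
cos h₀ = −tan(+72.9°) tan(+6.531°) = -0.3721, h₀ = 1.9521 rad.
Bracket: h₀ sin ϕ sin δ + cos ϕ cos δ sin h₀ = 1.9521×0.95579×0.11374 + 0.29404×0.99351×0.92818 = 0.212216 + 0.271151 = 0.483367.
Q̄ = (S_0/π) × [bracket] = (589/π) × 0.483367 = 90.624 W/m².
— Configuration B (ϕ=+11.5°):
cos h₀ = −tan(+11.5°) tan(-12.300°) = 0.0444, h₀ = 1.5264 rad.
Bracket: h₀ sin ϕ sin δ + cos ϕ cos δ sin h₀ = 1.5264×0.19937×-0.21303 + 0.97992×0.97705×0.99902 = -0.064829 + 0.956493 = 0.891664.
Q̄ = (S_0/π) × [bracket] = (589/π) × 0.891664 = 167.17 W/m².
Ratio Q̄_A / Q̄_B = 90.624 / 167.17 = 0.5421.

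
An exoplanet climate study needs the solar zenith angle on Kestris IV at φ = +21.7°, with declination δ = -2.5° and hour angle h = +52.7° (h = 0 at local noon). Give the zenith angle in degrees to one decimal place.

θ_z = 56.9°

cos θ_z = sin φ sin δ + cos φ cos δ cos h = -0.016128 + 0.562508 = 0.546380.
θ_z = arccos(0.546380) = 56.9°.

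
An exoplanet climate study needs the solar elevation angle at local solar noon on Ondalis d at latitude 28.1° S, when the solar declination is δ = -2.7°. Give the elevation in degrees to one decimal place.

At local noon the hour angle is zero, so the zenith angle equals |φ − δ| = |-28.1° − (-2.700°)| = 25.400°.
Elevation = 90° − 25.400° = 64.6°.

64.6°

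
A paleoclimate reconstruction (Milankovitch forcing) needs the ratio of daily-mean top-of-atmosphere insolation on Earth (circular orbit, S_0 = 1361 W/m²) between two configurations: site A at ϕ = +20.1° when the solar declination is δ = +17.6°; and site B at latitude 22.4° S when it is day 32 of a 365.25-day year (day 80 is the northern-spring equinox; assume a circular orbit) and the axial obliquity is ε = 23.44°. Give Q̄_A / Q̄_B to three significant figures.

Q̄_A / Q̄_B ≈ 0.998

— Configuration A (ϕ=+20.1°):
cos h₀ = −tan(+20.1°) tan(+17.600°) = -0.1161, h₀ = 1.6871 rad.
Bracket: h₀ sin ϕ sin δ + cos ϕ cos δ sin h₀ = 1.6871×0.34366×0.30237 + 0.93909×0.95319×0.99324 = 0.175311 + 0.889080 = 1.064391.
Q̄ = (S_0/π) × [bracket] = (1361/π) × 1.064391 = 461.12 W/m².
— Configuration B (ϕ=-22.4°):
Solar longitude: L_s = 360° × (32 − 80)/365.25 = -47.310°, i.e. -47.310° + 360° = 312.690°.
sin δ = sin 23.44° × sin 312.690° = -0.29239, so δ = -17.001°.
cos h₀ = −tan(-22.4°) tan(-17.001°) = -0.1260, h₀ = 1.6972 rad.
Bracket: h₀ sin ϕ sin δ + cos ϕ cos δ sin h₀ = 1.6972×-0.38107×-0.29239 + 0.92455×0.95630×0.99203 = 0.189104 + 0.877101 = 1.066205.
Q̄ = (S_0/π) × [bracket] = (1361/π) × 1.066205 = 461.90 W/m².
Ratio Q̄_A / Q̄_B = 461.12 / 461.90 = 0.9983.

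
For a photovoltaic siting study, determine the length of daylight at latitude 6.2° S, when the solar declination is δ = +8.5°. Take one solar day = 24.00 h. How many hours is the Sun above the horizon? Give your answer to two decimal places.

11.88 h

cos H₀ = −tan φ · tan δ = −tan(-6.2°) × tan(+8.500°) = 0.0162, so H₀ = 1.5546 rad = 89.07°.
Daylight = 2H₀/(2π) × 24.00 h = (1.5546/π) × 24.00 = 11.88 h.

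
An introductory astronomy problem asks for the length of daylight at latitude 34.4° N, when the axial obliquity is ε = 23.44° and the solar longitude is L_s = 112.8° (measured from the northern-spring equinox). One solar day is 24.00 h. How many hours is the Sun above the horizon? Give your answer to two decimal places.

Solar declination: sin δ = sin ε · sin L_s = sin 23.44° × sin 112.8° = 0.36671, so δ = +21.513°.
cos h₀ = −tan ϕ · tan δ = −tan(+34.4°) × tan(+21.513°) = -0.2699, so h₀ = 1.8441 rad = 105.66°.
Daylight = 2h₀/(2π) × 24.00 h = (1.8441/π) × 24.00 = 14.09 h.

14.09 h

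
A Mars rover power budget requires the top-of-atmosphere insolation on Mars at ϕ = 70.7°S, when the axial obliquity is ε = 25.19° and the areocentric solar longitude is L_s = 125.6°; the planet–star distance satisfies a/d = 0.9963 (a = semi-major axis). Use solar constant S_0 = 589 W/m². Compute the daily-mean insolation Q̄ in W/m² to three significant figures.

Q̄ ≈ 0.00 W/m²

sin δ = sin 25.19° × sin 125.6° = 0.34607, so δ = +20.247°.
cos h₀ = −tan(-70.7°) tan(+20.247°) = 1.0533 ≥ 1 ⇒ polar night, h₀ = 0 and Q̄ = 0.
Inverse-square distance factor (a/d)² = 0.9963² = 0.992614.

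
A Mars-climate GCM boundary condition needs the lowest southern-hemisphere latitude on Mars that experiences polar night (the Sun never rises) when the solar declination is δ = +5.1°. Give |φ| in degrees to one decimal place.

Polar night requires cos H₀ = −tan φ tan δ ≥ 1, i.e. tan φ tan δ ≤ −1.
The boundary is |tan φ| · |tan δ| = 1, so |φ| = 90° − |δ| = 90° − 5.1° = 84.9° in the southern hemisphere.

|φ| = 84.9°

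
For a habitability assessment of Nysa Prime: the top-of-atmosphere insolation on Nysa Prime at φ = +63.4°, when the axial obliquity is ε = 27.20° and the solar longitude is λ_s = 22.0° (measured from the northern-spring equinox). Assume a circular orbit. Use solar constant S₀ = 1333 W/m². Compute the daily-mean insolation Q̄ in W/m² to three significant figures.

Solar declination: sin δ = sin ε · sin λ_s = sin 27.20° × sin 22.0° = 0.17123, so δ = +9.859°.
cos H₀ = −tan(+63.4°) tan(+9.859°) = -0.3471, H₀ = 1.9252 rad.
Bracket: H₀ sin φ sin δ + cos φ cos δ sin H₀ = 1.9252×0.89415×0.17123 + 0.44776×0.98523×0.93784 = 0.294758 + 0.413725 = 0.708483.
Q̄ = (S₀/π) × [bracket] = (1333/π) × 0.708483 = 300.6 W/m².

Q̄ ≈ 301 W/m²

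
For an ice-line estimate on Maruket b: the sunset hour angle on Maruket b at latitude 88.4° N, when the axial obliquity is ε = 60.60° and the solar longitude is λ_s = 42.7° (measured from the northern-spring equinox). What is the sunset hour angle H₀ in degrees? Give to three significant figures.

H₀ = 180°

Solar declination: sin δ = sin ε · sin λ_s = sin 60.60° × sin 42.7° = 0.59082, so δ = +36.215°.
Sunrise equation: cos H₀ = −tan φ · tan δ = -26.2168 ≤ −1, so the host star never sets (polar day) and H₀ = π.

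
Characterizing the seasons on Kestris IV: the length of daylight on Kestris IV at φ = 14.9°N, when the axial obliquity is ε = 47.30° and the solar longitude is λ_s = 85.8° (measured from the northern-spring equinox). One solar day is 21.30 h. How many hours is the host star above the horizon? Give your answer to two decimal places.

12.62 h

Solar declination: sin δ = sin ε · sin λ_s = sin 47.30° × sin 85.8° = 0.73294, so δ = +47.134°.
cos H₀ = −tan φ · tan δ = −tan(+14.9°) × tan(+47.134°) = -0.2867, so H₀ = 1.8615 rad = 106.66°.
Daylight = 2H₀/(2π) × 21.30 h = (1.8615/π) × 21.30 = 12.62 h.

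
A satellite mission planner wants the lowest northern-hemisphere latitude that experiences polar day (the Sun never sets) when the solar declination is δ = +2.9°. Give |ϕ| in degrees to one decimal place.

Polar day requires cos h₀ = −tan ϕ tan δ ≤ −1, i.e. tan ϕ tan δ ≥ 1.
The boundary is |tan ϕ| · |tan δ| = 1, so |ϕ| = 90° − |δ| = 90° − 2.9° = 87.1° in the northern hemisphere.

|ϕ| = 87.1°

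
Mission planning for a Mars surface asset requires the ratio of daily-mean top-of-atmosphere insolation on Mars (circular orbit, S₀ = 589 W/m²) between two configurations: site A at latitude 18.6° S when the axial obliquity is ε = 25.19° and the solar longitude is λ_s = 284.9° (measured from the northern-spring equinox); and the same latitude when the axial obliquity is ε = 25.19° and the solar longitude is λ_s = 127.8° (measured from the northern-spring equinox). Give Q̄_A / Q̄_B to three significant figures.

— Configuration A (φ=-18.6°):
Solar declination: sin δ = sin ε · sin λ_s = sin 25.19° × sin 284.9° = -0.41131, so δ = -24.287°.
cos H₀ = −tan(-18.6°) tan(-24.287°) = -0.1519, H₀ = 1.7232 rad.
Bracket: H₀ sin φ sin δ + cos φ cos δ sin H₀ = 1.7232×-0.31896×-0.41131 + 0.94777×0.91150×0.98840 = 0.226069 + 0.853871 = 1.079940.
Q̄ = (S₀/π) × [bracket] = (589/π) × 1.079940 = 202.47 W/m².
— Configuration B (φ=-18.6°):
Solar declination: sin δ = sin ε · sin λ_s = sin 25.19° × sin 127.8° = 0.33631, so δ = +19.652°.
cos H₀ = −tan(-18.6°) tan(+19.652°) = 0.1202, H₀ = 1.4503 rad.
Bracket: H₀ sin φ sin δ + cos φ cos δ sin H₀ = 1.4503×-0.31896×0.33631 + 0.94777×0.94175×0.99275 = -0.155573 + 0.886091 = 0.730518.
Q̄ = (S₀/π) × [bracket] = (589/π) × 0.730518 = 136.96 W/m².
Ratio Q̄_A / Q̄_B = 202.47 / 136.96 = 1.478.

Q̄_A / Q̄_B ≈ 1.48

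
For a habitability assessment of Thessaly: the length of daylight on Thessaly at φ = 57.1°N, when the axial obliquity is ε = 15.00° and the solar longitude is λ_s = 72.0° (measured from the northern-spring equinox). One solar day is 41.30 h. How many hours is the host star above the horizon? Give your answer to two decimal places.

25.95 h

Solar declination: sin δ = sin ε · sin λ_s = sin 15.00° × sin 72.0° = 0.24615, so δ = +14.250°.
cos H₀ = −tan φ · tan δ = −tan(+57.1°) × tan(+14.250°) = -0.3926, so H₀ = 1.9742 rad = 113.11°.
Daylight = 2H₀/(2π) × 41.30 h = (1.9742/π) × 41.30 = 25.95 h.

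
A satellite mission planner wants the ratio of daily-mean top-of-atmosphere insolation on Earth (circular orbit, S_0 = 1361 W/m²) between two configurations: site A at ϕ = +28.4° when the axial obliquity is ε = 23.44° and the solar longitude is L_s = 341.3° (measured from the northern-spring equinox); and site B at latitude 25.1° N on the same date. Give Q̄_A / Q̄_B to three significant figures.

— Configuration A (ϕ=+28.4°):
Solar declination: sin δ = sin ε · sin L_s = sin 23.44° × sin 341.3° = -0.12754, so δ = -7.327°.
cos h₀ = −tan(+28.4°) tan(-7.327°) = 0.0695, h₀ = 1.5012 rad.
Bracket: h₀ sin ϕ sin δ + cos ϕ cos δ sin h₀ = 1.5012×0.47562×-0.12754 + 0.87965×0.99183×0.99758 = -0.091064 + 0.870352 = 0.779288.
Q̄ = (S_0/π) × [bracket] = (1361/π) × 0.779288 = 337.60 W/m².
— Configuration B (ϕ=+25.1°):
cos h₀ = −tan(+25.1°) tan(-7.327°) = 0.0602, h₀ = 1.5105 rad.
Bracket: h₀ sin ϕ sin δ + cos ϕ cos δ sin h₀ = 1.5105×0.42420×-0.12754 + 0.90557×0.99183×0.99818 = -0.081722 + 0.896537 = 0.814815.
Q̄ = (S_0/π) × [bracket] = (1361/π) × 0.814815 = 352.99 W/m².
Ratio Q̄_A / Q̄_B = 337.60 / 352.99 = 0.9564.

Q̄_A / Q̄_B ≈ 0.956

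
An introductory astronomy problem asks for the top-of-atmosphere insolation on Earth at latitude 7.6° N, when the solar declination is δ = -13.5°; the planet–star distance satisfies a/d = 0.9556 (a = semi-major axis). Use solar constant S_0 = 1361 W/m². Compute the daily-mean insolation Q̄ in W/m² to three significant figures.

cos h₀ = −tan(+7.6°) tan(-13.500°) = 0.0320, h₀ = 1.5388 rad.
Bracket: h₀ sin ϕ sin δ + cos ϕ cos δ sin h₀ = 1.5388×0.13226×-0.23345 + 0.99122×0.97237×0.99949 = -0.047512 + 0.963341 = 0.915829.
Inverse-square distance factor (a/d)² = 0.9556² = 0.913171.
Q̄ = (S_0/π) × 0.913171 × [bracket] = (1361/π) × 0.913171 × 0.915829 = 362.3 W/m².

Q̄ ≈ 362 W/m²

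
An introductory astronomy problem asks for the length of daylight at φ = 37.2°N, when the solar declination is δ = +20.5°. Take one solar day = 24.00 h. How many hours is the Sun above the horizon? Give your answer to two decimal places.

14.20 h

cos H₀ = −tan φ · tan δ = −tan(+37.2°) × tan(+20.500°) = -0.2838, so H₀ = 1.8585 rad = 106.49°.
Daylight = 2H₀/(2π) × 24.00 h = (1.8585/π) × 24.00 = 14.20 h.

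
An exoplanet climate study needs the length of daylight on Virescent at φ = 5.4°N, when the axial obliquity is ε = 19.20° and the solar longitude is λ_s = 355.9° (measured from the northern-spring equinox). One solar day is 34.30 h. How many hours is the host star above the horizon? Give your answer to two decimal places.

Solar declination: sin δ = sin ε · sin λ_s = sin 19.20° × sin 355.9° = -0.02351, so δ = -1.347°.
cos H₀ = −tan φ · tan δ = −tan(+5.4°) × tan(-1.347°) = 0.0022, so H₀ = 1.5686 rad = 89.87°.
Daylight = 2H₀/(2π) × 34.30 h = (1.5686/π) × 34.30 = 17.13 h.

17.13 h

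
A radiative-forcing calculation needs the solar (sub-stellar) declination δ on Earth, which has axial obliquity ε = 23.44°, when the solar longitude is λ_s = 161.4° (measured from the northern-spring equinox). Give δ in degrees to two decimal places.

sin δ = sin ε · sin λ_s = sin 23.44° × sin 161.4° = 0.126878.
δ = arcsin(0.126878) = +7.29°.

δ = +7.29°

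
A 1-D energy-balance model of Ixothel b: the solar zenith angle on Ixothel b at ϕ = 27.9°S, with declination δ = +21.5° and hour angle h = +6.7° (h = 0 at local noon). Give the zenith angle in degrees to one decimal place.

cos θ_z = sin ϕ sin δ + cos ϕ cos δ cos h = -0.171497 + 0.816655 = 0.645158.
θ_z = arccos(0.645158) = 49.8°.

θ_z = 49.8°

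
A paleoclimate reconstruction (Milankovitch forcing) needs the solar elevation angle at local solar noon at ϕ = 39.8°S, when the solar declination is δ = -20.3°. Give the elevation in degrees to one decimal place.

At local noon the hour angle is zero, so the zenith angle equals |ϕ − δ| = |-39.8° − (-20.300°)| = 19.500°.
Elevation = 90° − 19.500° = 70.5°.

70.5°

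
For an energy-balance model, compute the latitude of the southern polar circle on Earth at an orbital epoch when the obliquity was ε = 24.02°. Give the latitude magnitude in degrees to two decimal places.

65.98°

The polar circle is the lowest latitude that experiences at least one full rotation of continuous darkness at the northern-summer solstice; it lies at |φ| = 90° − ε = 90° − 24.02° = 65.98°.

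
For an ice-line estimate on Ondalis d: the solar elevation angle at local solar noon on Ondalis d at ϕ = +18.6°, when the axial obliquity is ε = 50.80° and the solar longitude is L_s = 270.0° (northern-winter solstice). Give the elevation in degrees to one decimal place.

20.6°

Solar declination: sin δ = sin ε · sin L_s = sin 50.80° × sin 270.0° = -0.77494, so δ = -50.800°.
At local noon the hour angle is zero, so the zenith angle equals |ϕ − δ| = |+18.6° − (-50.800°)| = 69.400°.
Elevation = 90° − 69.400° = 20.6°.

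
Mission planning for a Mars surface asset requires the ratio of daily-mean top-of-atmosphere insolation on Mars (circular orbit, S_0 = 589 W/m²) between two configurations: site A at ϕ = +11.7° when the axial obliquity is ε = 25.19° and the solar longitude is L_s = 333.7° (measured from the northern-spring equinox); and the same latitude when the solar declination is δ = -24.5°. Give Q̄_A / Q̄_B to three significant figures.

— Configuration A (ϕ=+11.7°):
Solar declination: sin δ = sin ε · sin L_s = sin 25.19° × sin 333.7° = -0.18858, so δ = -10.870°.
cos h₀ = −tan(+11.7°) tan(-10.870°) = 0.0398, h₀ = 1.5310 rad.
Bracket: h₀ sin ϕ sin δ + cos ϕ cos δ sin h₀ = 1.5310×0.20279×-0.18858 + 0.97922×0.98206×0.99921 = -0.058549 + 0.960893 = 0.902344.
Q̄ = (S_0/π) × [bracket] = (589/π) × 0.902344 = 169.18 W/m².
— Configuration B (ϕ=+11.7°):
cos h₀ = −tan(+11.7°) tan(-24.500°) = 0.0944, h₀ = 1.4763 rad.
Bracket: h₀ sin ϕ sin δ + cos ϕ cos δ sin h₀ = 1.4763×0.20279×-0.41469 + 0.97922×0.90996×0.99554 = -0.124149 + 0.887077 = 0.762928.
Q̄ = (S_0/π) × [bracket] = (589/π) × 0.762928 = 143.04 W/m².
Ratio Q̄_A / Q̄_B = 169.18 / 143.04 = 1.183.

Q̄_A / Q̄_B ≈ 1.18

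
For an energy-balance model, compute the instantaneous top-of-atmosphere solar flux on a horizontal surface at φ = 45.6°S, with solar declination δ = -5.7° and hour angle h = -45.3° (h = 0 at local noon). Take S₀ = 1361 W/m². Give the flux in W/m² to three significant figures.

cos θ_z = sin φ sin δ + cos φ cos δ cos h = 0.070961 + 0.489706 = 0.560667.
Flux = S₀ · cos θ_z = 1361 × 0.560667 = 763.1 W/m².

763 W/m²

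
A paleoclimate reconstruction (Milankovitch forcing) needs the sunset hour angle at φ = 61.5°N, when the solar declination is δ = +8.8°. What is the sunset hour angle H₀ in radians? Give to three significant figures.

cos H₀ = −tan φ · tan δ = −tan(+61.5°) × tan(+8.800°) = -0.2851, so H₀ = 1.8599 rad = 106.57°.

H₀ = 1.86 rad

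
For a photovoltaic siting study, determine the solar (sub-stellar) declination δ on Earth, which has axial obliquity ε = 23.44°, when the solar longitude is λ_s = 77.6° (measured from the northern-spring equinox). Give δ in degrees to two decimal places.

sin δ = sin ε · sin λ_s = sin 23.44° × sin 77.6° = 0.388509.
δ = arcsin(0.388509) = +22.86°.

δ = +22.86°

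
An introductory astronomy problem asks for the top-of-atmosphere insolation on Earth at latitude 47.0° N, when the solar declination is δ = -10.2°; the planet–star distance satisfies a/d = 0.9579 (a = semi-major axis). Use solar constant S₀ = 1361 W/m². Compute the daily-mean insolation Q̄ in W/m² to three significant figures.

cos H₀ = −tan(+47.0°) tan(-10.200°) = 0.1929, H₀ = 1.3766 rad.
Bracket: H₀ sin φ sin δ + cos φ cos δ sin H₀ = 1.3766×0.73135×-0.17708 + 0.68200×0.98420×0.98121 = -0.178280 + 0.658612 = 0.480332.
Inverse-square distance factor (a/d)² = 0.9579² = 0.917572.
Q̄ = (S₀/π) × 0.917572 × [bracket] = (1361/π) × 0.917572 × 0.480332 = 190.9 W/m².

Q̄ ≈ 191 W/m²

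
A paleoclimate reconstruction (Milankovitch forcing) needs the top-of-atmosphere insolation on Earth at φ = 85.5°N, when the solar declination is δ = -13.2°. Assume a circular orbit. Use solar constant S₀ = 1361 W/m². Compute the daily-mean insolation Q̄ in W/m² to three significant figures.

Q̄ ≈ 0.00 W/m²

cos H₀ = −tan(+85.5°) tan(-13.200°) = 2.9802 ≥ 1 ⇒ polar night, H₀ = 0 and Q̄ = 0.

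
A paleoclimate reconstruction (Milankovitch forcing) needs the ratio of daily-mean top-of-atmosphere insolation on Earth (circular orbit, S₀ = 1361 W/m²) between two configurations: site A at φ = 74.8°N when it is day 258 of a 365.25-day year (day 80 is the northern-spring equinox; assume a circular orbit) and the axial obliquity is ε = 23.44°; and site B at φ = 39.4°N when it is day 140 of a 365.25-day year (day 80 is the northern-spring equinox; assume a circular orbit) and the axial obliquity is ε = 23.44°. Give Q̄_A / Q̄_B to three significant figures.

— Configuration A (φ=+74.8°):
Solar longitude: λ_s = 360° × (258 − 80)/365.25 = 175.441°.
sin δ = sin 23.44° × sin 175.441° = 0.03162, so δ = +1.812°.
cos H₀ = −tan(+74.8°) tan(+1.812°) = -0.1164, H₀ = 1.6875 rad.
Bracket: H₀ sin φ sin δ + cos φ cos δ sin H₀ = 1.6875×0.96502×0.03162 + 0.26219×0.99950×0.99320 = 0.051492 + 0.260277 = 0.311769.
Q̄ = (S₀/π) × [bracket] = (1361/π) × 0.311769 = 135.06 W/m².
— Configuration B (φ=+39.4°):
Solar longitude: λ_s = 360° × (140 − 80)/365.25 = 59.138°.
sin δ = sin 23.44° × sin 59.138° = 0.34146, so δ = +19.966°.
cos H₀ = −tan(+39.4°) tan(+19.966°) = -0.2984, H₀ = 1.8738 rad.
Bracket: H₀ sin φ sin δ + cos φ cos δ sin H₀ = 1.8738×0.63473×0.34146 + 0.77273×0.93990×0.95444 = 0.406118 + 0.693199 = 1.099317.
Q̄ = (S₀/π) × [bracket] = (1361/π) × 1.099317 = 476.25 W/m².
Ratio Q̄_A / Q̄_B = 135.06 / 476.25 = 0.2836.

Q̄_A / Q̄_B ≈ 0.284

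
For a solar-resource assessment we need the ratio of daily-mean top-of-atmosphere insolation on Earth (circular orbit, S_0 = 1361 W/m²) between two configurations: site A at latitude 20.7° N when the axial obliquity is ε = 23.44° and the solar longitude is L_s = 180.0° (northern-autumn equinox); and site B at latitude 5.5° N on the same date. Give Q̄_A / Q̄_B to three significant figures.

— Configuration A (ϕ=+20.7°):
Solar declination: sin δ = sin ε · sin L_s = sin 23.44° × sin 180.0° = 0.00000, so δ = +0.000°.
cos h₀ = −tan(+20.7°) tan(+0.000°) = -0.0000, h₀ = 1.5708 rad.
Bracket: h₀ sin ϕ sin δ + cos ϕ cos δ sin h₀ = 1.5708×0.35347×0.00000 + 0.93544×1.00000×1.00000 = 0.000000 + 0.935440 = 0.935440.
Q̄ = (S_0/π) × [bracket] = (1361/π) × 0.935440 = 405.25 W/m².
— Configuration B (ϕ=+5.5°):
cos h₀ = −tan(+5.5°) tan(+0.000°) = -0.0000, h₀ = 1.5708 rad.
Bracket: h₀ sin ϕ sin δ + cos ϕ cos δ sin h₀ = 1.5708×0.09585×0.00000 + 0.99540×1.00000×1.00000 = 0.000000 + 0.995400 = 0.995400.
Q̄ = (S_0/π) × [bracket] = (1361/π) × 0.995400 = 431.23 W/m².
Ratio Q̄_A / Q̄_B = 405.25 / 431.23 = 0.9398.

Q̄_A / Q̄_B ≈ 0.940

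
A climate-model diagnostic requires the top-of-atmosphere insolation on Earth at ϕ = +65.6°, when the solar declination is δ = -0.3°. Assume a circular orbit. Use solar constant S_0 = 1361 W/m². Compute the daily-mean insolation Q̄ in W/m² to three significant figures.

cos h₀ = −tan(+65.6°) tan(-0.300°) = 0.0115, h₀ = 1.5593 rad.
Bracket: h₀ sin ϕ sin δ + cos ϕ cos δ sin h₀ = 1.5593×0.91068×-0.00524 + 0.41310×0.99999×0.99993 = -0.007441 + 0.413067 = 0.405626.
Q̄ = (S_0/π) × [bracket] = (1361/π) × 0.405626 = 175.7 W/m².

Q̄ ≈ 176 W/m²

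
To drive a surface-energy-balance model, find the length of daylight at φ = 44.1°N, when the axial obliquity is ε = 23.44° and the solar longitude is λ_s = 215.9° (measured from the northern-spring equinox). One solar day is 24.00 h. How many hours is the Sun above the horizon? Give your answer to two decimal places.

10.21 h

Solar declination: sin δ = sin ε · sin λ_s = sin 23.44° × sin 215.9° = -0.23325, so δ = -13.489°.
cos H₀ = −tan φ · tan δ = −tan(+44.1°) × tan(-13.489°) = 0.2324, so H₀ = 1.3362 rad = 76.56°.
Daylight = 2H₀/(2π) × 24.00 h = (1.3362/π) × 24.00 = 10.21 h.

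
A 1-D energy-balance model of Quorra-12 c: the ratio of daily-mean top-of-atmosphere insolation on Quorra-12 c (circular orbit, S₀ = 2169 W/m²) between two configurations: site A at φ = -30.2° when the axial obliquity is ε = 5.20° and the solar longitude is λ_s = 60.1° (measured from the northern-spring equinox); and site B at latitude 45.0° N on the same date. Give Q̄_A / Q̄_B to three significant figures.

— Configuration A (φ=-30.2°):
Solar declination: sin δ = sin ε · sin λ_s = sin 5.20° × sin 60.1° = 0.07857, so δ = +4.506°.
cos H₀ = −tan(-30.2°) tan(+4.506°) = 0.0459, H₀ = 1.5249 rad.
Bracket: H₀ sin φ sin δ + cos φ cos δ sin H₀ = 1.5249×-0.50302×0.07857 + 0.86427×0.99691×0.99895 = -0.060268 + 0.860695 = 0.800427.
Q̄ = (S₀/π) × [bracket] = (2169/π) × 0.800427 = 552.63 W/m².
— Configuration B (φ=+45.0°):
cos H₀ = −tan(+45.0°) tan(+4.506°) = -0.0788, H₀ = 1.6497 rad.
Bracket: H₀ sin φ sin δ + cos φ cos δ sin H₀ = 1.6497×0.70711×0.07857 + 0.70711×0.99691×0.99689 = 0.091653 + 0.702733 = 0.794386.
Q̄ = (S₀/π) × [bracket] = (2169/π) × 0.794386 = 548.46 W/m².
Ratio Q̄_A / Q̄_B = 552.63 / 548.46 = 1.008.

Q̄_A / Q̄_B ≈ 1.01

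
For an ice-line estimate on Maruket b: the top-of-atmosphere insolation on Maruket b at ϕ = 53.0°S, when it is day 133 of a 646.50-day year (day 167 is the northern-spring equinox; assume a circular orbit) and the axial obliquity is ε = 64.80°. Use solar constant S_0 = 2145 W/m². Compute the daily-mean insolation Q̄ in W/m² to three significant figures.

Q̄ ≈ 677 W/m²

Solar longitude: L_s = 360° × (133 − 167)/646.50 = -18.933°, i.e. -18.933° + 360° = 341.067°.
sin δ = sin 64.80° × sin 341.067° = -0.29358, so δ = -17.072°.
cos h₀ = −tan(-53.0°) tan(-17.072°) = -0.4075, h₀ = 1.9906 rad.
Bracket: h₀ sin ϕ sin δ + cos ϕ cos δ sin h₀ = 1.9906×-0.79864×-0.29358 + 0.60182×0.95594×0.91318 = 0.466725 + 0.525356 = 0.992081.
Q̄ = (S_0/π) × [bracket] = (2145/π) × 0.992081 = 677.4 W/m².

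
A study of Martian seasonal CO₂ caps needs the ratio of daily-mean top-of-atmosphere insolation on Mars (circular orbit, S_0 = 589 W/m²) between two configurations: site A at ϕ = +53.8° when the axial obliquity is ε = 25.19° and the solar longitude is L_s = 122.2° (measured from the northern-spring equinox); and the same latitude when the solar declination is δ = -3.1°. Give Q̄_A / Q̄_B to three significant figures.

— Configuration A (ϕ=+53.8°):
Solar declination: sin δ = sin ε · sin L_s = sin 25.19° × sin 122.2° = 0.36016, so δ = +21.110°.
cos h₀ = −tan(+53.8°) tan(+21.110°) = -0.5275, h₀ = 2.1264 rad.
Bracket: h₀ sin ϕ sin δ + cos ϕ cos δ sin h₀ = 2.1264×0.80696×0.36016 + 0.59061×0.93289×0.84956 = 0.618006 + 0.468086 = 1.086092.
Q̄ = (S_0/π) × [bracket] = (589/π) × 1.086092 = 203.63 W/m².
— Configuration B (ϕ=+53.8°):
cos h₀ = −tan(+53.8°) tan(-3.100°) = 0.0740, h₀ = 1.4967 rad.
Bracket: h₀ sin ϕ sin δ + cos ϕ cos δ sin h₀ = 1.4967×0.80696×-0.05408 + 0.59061×0.99854×0.99726 = -0.065317 + 0.588132 = 0.522815.
Q̄ = (S_0/π) × [bracket] = (589/π) × 0.522815 = 98.020 W/m².
Ratio Q̄_A / Q̄_B = 203.63 / 98.020 = 2.077.

Q̄_A / Q̄_B ≈ 2.08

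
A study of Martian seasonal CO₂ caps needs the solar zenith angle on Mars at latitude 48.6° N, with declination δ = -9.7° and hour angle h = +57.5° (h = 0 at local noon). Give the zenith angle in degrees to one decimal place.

θ_z = 77.1°

cos θ_z = sin φ sin δ + cos φ cos δ cos h = -0.126386 + 0.350243 = 0.223857.
θ_z = arccos(0.223857) = 77.1°.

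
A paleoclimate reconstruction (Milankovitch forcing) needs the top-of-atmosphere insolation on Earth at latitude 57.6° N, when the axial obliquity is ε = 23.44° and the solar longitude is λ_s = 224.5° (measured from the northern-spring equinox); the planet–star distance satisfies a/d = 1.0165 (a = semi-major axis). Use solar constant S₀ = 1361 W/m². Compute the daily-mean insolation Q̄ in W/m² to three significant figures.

Solar declination: sin δ = sin ε · sin λ_s = sin 23.44° × sin 224.5° = -0.27881, so δ = -16.189°.
cos H₀ = −tan(+57.6°) tan(-16.189°) = 0.4575, H₀ = 1.0956 rad.
Bracket: H₀ sin φ sin δ + cos φ cos δ sin H₀ = 1.0956×0.84433×-0.27881 + 0.53583×0.96035×0.88922 = -0.257913 + 0.457579 = 0.199666.
Inverse-square distance factor (a/d)² = 1.0165² = 1.033272.
Q̄ = (S₀/π) × 1.033272 × [bracket] = (1361/π) × 1.033272 × 0.199666 = 89.38 W/m².

Q̄ ≈ 89.4 W/m²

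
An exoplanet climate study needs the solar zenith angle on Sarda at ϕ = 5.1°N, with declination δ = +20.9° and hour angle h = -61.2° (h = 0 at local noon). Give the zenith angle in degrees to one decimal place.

cos θ_z = sin ϕ sin δ + cos ϕ cos δ cos h = 0.031712 + 0.448275 = 0.479987.
θ_z = arccos(0.479987) = 61.3°.

θ_z = 61.3°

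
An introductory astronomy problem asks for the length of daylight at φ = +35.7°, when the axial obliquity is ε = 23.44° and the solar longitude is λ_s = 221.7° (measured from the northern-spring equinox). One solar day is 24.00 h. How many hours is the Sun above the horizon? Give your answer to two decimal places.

Solar declination: sin δ = sin ε · sin λ_s = sin 23.44° × sin 221.7° = -0.26462, so δ = -15.344°.
cos H₀ = −tan φ · tan δ = −tan(+35.7°) × tan(-15.344°) = 0.1972, so H₀ = 1.3723 rad = 78.63°.
Daylight = 2H₀/(2π) × 24.00 h = (1.3723/π) × 24.00 = 10.48 h.

10.48 h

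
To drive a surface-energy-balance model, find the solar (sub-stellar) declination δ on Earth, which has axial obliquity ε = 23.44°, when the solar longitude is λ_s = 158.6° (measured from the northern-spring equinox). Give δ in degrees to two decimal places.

sin δ = sin ε · sin λ_s = sin 23.44° × sin 158.6° = 0.145144.
δ = arcsin(0.145144) = +8.35°.

δ = +8.35°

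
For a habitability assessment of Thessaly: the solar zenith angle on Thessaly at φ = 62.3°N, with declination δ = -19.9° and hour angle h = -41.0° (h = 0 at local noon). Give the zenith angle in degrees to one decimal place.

cos θ_z = sin φ sin δ + cos φ cos δ cos h = -0.301370 + 0.329873 = 0.028503.
θ_z = arccos(0.028503) = 88.4°.

θ_z = 88.4°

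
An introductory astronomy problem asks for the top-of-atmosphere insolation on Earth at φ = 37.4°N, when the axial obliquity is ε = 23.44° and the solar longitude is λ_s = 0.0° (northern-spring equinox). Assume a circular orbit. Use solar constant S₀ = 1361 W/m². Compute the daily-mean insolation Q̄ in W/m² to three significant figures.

Solar declination: sin δ = sin ε · sin λ_s = sin 23.44° × sin 0.0° = 0.00000, so δ = +0.000°.
cos H₀ = −tan(+37.4°) tan(+0.000°) = -0.0000, H₀ = 1.5708 rad.
Bracket: H₀ sin φ sin δ + cos φ cos δ sin H₀ = 1.5708×0.60738×0.00000 + 0.79441×1.00000×1.00000 = 0.000000 + 0.794410 = 0.794410.
Q̄ = (S₀/π) × [bracket] = (1361/π) × 0.794410 = 344.2 W/m².

Q̄ ≈ 344 W/m²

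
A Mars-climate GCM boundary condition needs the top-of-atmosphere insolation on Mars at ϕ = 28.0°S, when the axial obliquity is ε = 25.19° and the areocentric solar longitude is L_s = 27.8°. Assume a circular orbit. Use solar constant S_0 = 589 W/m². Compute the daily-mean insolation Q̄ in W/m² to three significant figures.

sin δ = sin 25.19° × sin 27.8° = 0.19850, so δ = +11.449°.
cos h₀ = −tan(-28.0°) tan(+11.449°) = 0.1077, h₀ = 1.4629 rad.
Bracket: h₀ sin ϕ sin δ + cos ϕ cos δ sin h₀ = 1.4629×-0.46947×0.19850 + 0.88295×0.98010×0.99418 = -0.136327 + 0.860343 = 0.724016.
Q̄ = (S_0/π) × [bracket] = (589/π) × 0.724016 = 135.7 W/m².

Q̄ ≈ 136 W/m²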